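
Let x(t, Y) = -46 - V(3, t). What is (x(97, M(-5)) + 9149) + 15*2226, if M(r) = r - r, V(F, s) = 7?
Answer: 42486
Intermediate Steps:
M(r) = 0
x(t, Y) = -53 (x(t, Y) = -46 - 1*7 = -46 - 7 = -53)
(x(97, M(-5)) + 9149) + 15*2226 = (-53 + 9149) + 15*2226 = 9096 + 33390 = 42486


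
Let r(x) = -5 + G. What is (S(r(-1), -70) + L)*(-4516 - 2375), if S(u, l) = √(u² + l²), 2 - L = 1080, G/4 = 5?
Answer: 7428498 - 34455*√205 ≈ 6.9352e+6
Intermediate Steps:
G = 20 (G = 4*5 = 20)
L = -1078 (L = 2 - 1*1080 = 2 - 1080 = -1078)
r(x) = 15 (r(x) = -5 + 20 = 15)
S(u, l) = √(l² + u²)
(S(r(-1), -70) + L)*(-4516 - 2375) = (√((-70)² + 15²) - 1078)*(-4516 - 2375) = (√(4900 + 225) - 1078)*(-6891) = (√5125 - 1078)*(-6891) = (5*√205 - 1078)*(-6891) = (-1078 + 5*√205)*(-6891) = 7428498 - 34455*√205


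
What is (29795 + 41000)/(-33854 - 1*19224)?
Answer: -70795/53078 ≈ -1.3338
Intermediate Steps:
(29795 + 41000)/(-33854 - 1*19224) = 70795/(-33854 - 19224) = 70795/(-53078) = 70795*(-1/53078) = -70795/53078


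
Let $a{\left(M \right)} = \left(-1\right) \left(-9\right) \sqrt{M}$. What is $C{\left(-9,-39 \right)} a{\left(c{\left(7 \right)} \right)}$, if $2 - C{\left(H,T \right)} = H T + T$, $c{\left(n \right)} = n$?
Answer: $- 2790 \sqrt{7} \approx -7381.6$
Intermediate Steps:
$a{\left(M \right)} = 9 \sqrt{M}$
$C{\left(H,T \right)} = 2 - T - H T$ ($C{\left(H,T \right)} = 2 - \left(H T + T\right) = 2 - \left(T + H T\right) = 2 - T - H T$)
$C{\left(-9,-39 \right)} a{\left(c{\left(7 \right)} \right)} = \left(2 - -39 - \left(-9\right) \left(-39\right)\right) 9 \sqrt{7} = \left(2 + 39 - 351\right) 9 \sqrt{7} = - 310 \cdot 9 \sqrt{7} = - 2790 \sqrt{7}$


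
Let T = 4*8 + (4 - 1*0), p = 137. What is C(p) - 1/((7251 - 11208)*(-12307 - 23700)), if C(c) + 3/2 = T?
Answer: 9831099229/284959398 ≈ 34.500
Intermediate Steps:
T = 36 (T = 32 + (4 + 0) = 32 + 4 = 36)
C(c) = 69/2 (C(c) = -3/2 + 36 = 69/2)
C(p) - 1/((7251 - 11208)*(-12307 - 23700)) = 69/2 - 1/((7251 - 11208)*(-12307 - 23700)) = 69/2 - 1/((-3957*(-36007))) = 69/2 - 1/142479699 = 9831099229/284959398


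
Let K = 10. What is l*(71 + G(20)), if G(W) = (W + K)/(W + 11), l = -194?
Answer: -432814/31 ≈ -13962.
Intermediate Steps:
G(W) = (10 + W)/(11 + W) (G(W) = (W + 10)/(W + 11) = (10 + W)/(11 + W))
l*(71 + G(20)) = -194*(71 + (10 + 20)/(11 + 20)) = -194*(71 + 30/31) = -194*2231/31 = -432814/31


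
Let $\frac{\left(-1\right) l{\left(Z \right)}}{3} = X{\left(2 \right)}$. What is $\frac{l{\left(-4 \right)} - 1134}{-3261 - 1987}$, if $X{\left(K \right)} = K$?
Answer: $\frac{285}{1312} \approx 0.21723$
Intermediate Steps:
$l{\left(Z \right)} = -6$ ($l{\left(Z \right)} = \left(-3\right) 2 = -6$)
$\frac{l{\left(-4 \right)} - 1134}{-3261 - 1987} = \frac{-6 - 1134}{-3261 - 1987} = - \frac{1140}{-5248} = \left(-1140\right) \left(- \frac{1}{5248}\right) = \frac{285}{1312}$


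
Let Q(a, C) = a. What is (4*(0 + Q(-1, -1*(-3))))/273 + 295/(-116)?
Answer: -80999/31668 ≈ -2.5578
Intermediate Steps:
(4*(0 + Q(-1, -1*(-3))))/273 + 295/(-116) = (4*(0 - 1))/273 + 295/(-116) = (4*(-1))*(1/273) + 295*(-1/116) = -4*1/273 - 295/116 = -4/273 - 295/116 = -80999/31668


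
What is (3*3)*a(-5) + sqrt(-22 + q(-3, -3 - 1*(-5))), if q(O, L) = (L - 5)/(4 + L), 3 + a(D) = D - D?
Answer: -27 + 3*I*sqrt(10)/2 ≈ -27.0 + 4.7434*I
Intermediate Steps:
a(D) = -3 (a(D) = -3 + (D - D) = -3 + 0 = -3)
q(O, L) = (-5 + L)/(4 + L)
(3*3)*a(-5) + sqrt(-22 + q(-3, -3 - 1*(-5))) = (3*3)*(-3) + sqrt(-22 + (-5 + (-3 - 1*(-5)))/(4 + (-3 - 1*(-5)))) = 9*(-3) + sqrt(-22 + (-5 + (-3 + 5))/(4 + (-3 + 5))) = -27 + sqrt(-22 + (-5 + 2)/(4 + 2)) = -27 + sqrt(-22 - 3/6) = -27 + sqrt(-22 + (1/6)*(-3)) = -27 + sqrt(-22 - 1/2) = -27 + sqrt(-45/2) = -27 + 3*I*sqrt(10)/2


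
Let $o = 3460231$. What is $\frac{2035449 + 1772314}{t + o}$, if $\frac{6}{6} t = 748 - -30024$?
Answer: $\frac{3807763}{3491003} \approx 1.0907$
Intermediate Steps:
$t = 30772$ ($t = 748 - -30024 = 748 + 30024 = 30772$)
$\frac{2035449 + 1772314}{t + o} = \frac{2035449 + 1772314}{30772 + 3460231} = \frac{3807763}{3491003}$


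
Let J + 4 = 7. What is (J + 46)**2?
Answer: 2401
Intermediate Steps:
J = 3 (J = -4 + 7 = 3)
(J + 46)**2 = (3 + 46)**2 = 49**2 = 2401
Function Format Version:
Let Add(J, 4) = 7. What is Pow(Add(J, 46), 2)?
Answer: 2401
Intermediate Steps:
J = 3 (J = Add(-4, 7) = 3)
Pow(Add(J, 46), 2) = Pow(Add(3, 46), 2) = Pow(49, 2) = 2401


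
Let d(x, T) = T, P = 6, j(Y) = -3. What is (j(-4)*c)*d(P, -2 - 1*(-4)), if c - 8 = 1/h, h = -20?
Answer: -477/10 ≈ -47.700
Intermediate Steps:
c = 159/20 (c = 8 + 1/(-20) = 8 - 1/20 = 159/20 ≈ 7.9500)
(j(-4)*c)*d(P, -2 - 1*(-4)) = (-3*159/20)*(-2 - 1*(-4)) = -477*(-2 + 4)/20 = -477/20*2 = -477/10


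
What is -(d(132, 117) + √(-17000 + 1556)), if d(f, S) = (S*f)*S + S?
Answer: -1807065 - 6*I*√429 ≈ -1.8071e+6 - 124.27*I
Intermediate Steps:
d(f, S) = S + f*S² (d(f, S) = f*S² + S = S + f*S²)
-(d(132, 117) + √(-17000 + 1556)) = -(117*(1 + 117*132) + √(-17000 + 1556)) = -(117*(1 + 15444) + √(-15444)) = -(117*15445 + 6*I*√429) = -(1807065 + 6*I*√429) = -1807065 - 6*I*√429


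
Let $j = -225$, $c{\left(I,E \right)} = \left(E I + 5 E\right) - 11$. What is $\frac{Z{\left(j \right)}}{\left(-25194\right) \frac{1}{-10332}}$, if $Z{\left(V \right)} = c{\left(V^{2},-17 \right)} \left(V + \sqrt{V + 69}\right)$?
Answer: $\frac{333486351450}{4199} - \frac{2964323124 i \sqrt{39}}{4199} \approx 7.942 \cdot 10^{7} - 4.4087 \cdot 10^{6} i$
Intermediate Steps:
$c{\left(I,E \right)} = -11 + 5 E + E I$ ($c{\left(I,E \right)} = \left(5 E + E I\right) - 11 = -11 + 5 E + E I$)
$Z{\left(V \right)} = \left(-96 - 17 V^{2}\right) \left(V + \sqrt{69 + V}\right)$ ($Z{\left(V \right)} = \left(-11 + 5 \left(-17\right) - 17 V^{2}\right) \left(V + \sqrt{V + 69}\right) = \left(-11 - 85 - 17 V^{2}\right) \left(V + \sqrt{69 + V}\right) = \left(-96 - 17 V^{2}\right) \left(V + \sqrt{69 + V}\right)$)
$\frac{Z{\left(j \right)}}{\left(-25194\right) \frac{1}{-10332}} = \frac{\left(-1\right) \left(96 + 17 \left(-225\right)^{2}\right) \left(-225 + \sqrt{69 - 225}\right)}{\left(-25194\right) \frac{1}{-10332}} = \frac{\left(-1\right) \left(96 + 17 \cdot 50625\right) \left(-225 + \sqrt{-156}\right)}{\left(-25194\right) \left(- \frac{1}{10332}\right)} = \frac{\left(-1\right) \left(96 + 860625\right) \left(-225 + 2 i \sqrt{39}\right)}{\frac{4199}{1722}} = \left(-1\right) 860721 \left(-225 + 2 i \sqrt{39}\right) \frac{1722}{4199} = \left(193662225 - 1721442 i \sqrt{39}\right) \frac{1722}{4199} = \frac{333486351450}{4199} - \frac{2964323124 i \sqrt{39}}{4199}$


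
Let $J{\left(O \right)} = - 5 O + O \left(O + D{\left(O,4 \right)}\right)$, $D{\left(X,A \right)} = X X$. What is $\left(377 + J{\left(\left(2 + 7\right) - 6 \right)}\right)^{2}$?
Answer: $158404$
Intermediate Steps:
$D{\left(X,A \right)} = X^{2}$
$J{\left(O \right)} = - 5 O + O \left(O + O^{2}\right)$
$\left(377 + J{\left(\left(2 + 7\right) - 6 \right)}\right)^{2} = \left(377 + \left(\left(2 + 7\right) - 6\right) \left(-5 + \left(\left(2 + 7\right) - 6\right) + \left(\left(2 + 7\right) - 6\right)^{2}\right)\right)^{2} = \left(377 + \left(9 - 6\right) \left(-5 + \left(9 - 6\right) + \left(9 - 6\right)^{2}\right)\right)^{2} = \left(377 + 3 \left(-5 + 3 + 3^{2}\right)\right)^{2} = \left(377 + 3 \left(-5 + 3 + 9\right)\right)^{2} = \left(377 + 3 \cdot 7\right)^{2} = \left(377 + 21\right)^{2} = 398^{2} = 158404$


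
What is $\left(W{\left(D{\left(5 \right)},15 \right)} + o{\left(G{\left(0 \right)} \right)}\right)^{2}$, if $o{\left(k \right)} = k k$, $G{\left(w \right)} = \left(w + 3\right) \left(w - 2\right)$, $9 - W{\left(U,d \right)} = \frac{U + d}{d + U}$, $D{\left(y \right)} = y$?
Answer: $1936$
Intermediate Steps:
$W{\left(U,d \right)} = 8$ ($W{\left(U,d \right)} = 9 - \frac{U + d}{d + U} = 9 - \frac{U + d}{U + d} = 9 - 1 = 8$)
$G{\left(w \right)} = \left(-2 + w\right) \left(3 + w\right)$ ($G{\left(w \right)} = \left(3 + w\right) \left(-2 + w\right) = \left(-2 + w\right) \left(3 + w\right)$)
$o{\left(k \right)} = k^{2}$
$\left(W{\left(D{\left(5 \right)},15 \right)} + o{\left(G{\left(0 \right)} \right)}\right)^{2} = \left(8 + \left(-6 + 0 + 0^{2}\right)^{2}\right)^{2} = \left(8 + \left(-6 + 0 + 0\right)^{2}\right)^{2} = \left(8 + \left(-6\right)^{2}\right)^{2} = \left(8 + 36\right)^{2} = 44^{2} = 1936$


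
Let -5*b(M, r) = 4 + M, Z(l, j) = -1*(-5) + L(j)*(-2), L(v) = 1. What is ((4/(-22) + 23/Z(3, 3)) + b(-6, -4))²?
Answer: 1692601/27225 ≈ 62.171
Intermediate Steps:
Z(l, j) = 3 (Z(l, j) = -1*(-5) + 1*(-2) = 5 - 2 = 3)
b(M, r) = -⅘ - M/5 (b(M, r) = -(4 + M)/5 = -⅘ - M/5)
((4/(-22) + 23/Z(3, 3)) + b(-6, -4))² = ((4/(-22) + 23/3) + (-⅘ - ⅕*(-6)))² = ((4*(-1/22) + 23*(⅓)) + (-⅘ + 6/5))² = ((-2/11 + 23/3) + ⅖)² = (247/33 + ⅖)² = (1301/165)² = 1692601/27225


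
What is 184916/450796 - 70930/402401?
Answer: 10608855759/45350190299 ≈ 0.23393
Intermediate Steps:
184916/450796 - 70930/402401 = 184916*(1/450796) - 70930*1/402401 = 46229/112699 - 70930/402401 = 10608855759/45350190299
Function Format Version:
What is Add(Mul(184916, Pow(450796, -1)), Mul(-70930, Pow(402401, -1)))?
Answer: Rational(10608855759, 45350190299) ≈ 0.23393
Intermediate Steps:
Add(Mul(184916, Pow(450796, -1)), Mul(-70930, Pow(402401, -1))) = Add(Mul(184916, Rational(1, 450796)), Mul(-70930, Rational(1, 402401))) = Add(Rational(46229, 112699), Rational(-70930, 402401)) = Rational(10608855759, 45350190299)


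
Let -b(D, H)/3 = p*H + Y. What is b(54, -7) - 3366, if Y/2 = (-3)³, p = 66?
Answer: -1818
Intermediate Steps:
Y = -54 (Y = 2*(-3)³ = 2*(-27) = -54)
b(D, H) = 162 - 198*H (b(D, H) = -3*(66*H - 54) = -3*(-54 + 66*H) = 162 - 198*H)
b(54, -7) - 3366 = (162 - 198*(-7)) - 3366 = (162 + 1386) - 3366 = 1548 - 3366 = -1818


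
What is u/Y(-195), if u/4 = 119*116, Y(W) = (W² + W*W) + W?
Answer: 55216/75855 ≈ 0.72791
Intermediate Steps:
Y(W) = W + 2*W² (Y(W) = (W² + W²) + W = 2*W² + W = W + 2*W²)
u = 55216 (u = 4*(119*116) = 4*13804 = 55216)
u/Y(-195) = 55216/((-195*(1 + 2*(-195)))) = 55216/((-195*(1 - 390))) = 55216/((-195*(-389))) = 55216/75855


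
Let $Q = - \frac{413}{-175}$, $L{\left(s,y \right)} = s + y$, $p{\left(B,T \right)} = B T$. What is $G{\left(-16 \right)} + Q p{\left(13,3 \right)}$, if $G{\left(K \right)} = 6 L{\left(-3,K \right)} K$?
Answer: $\frac{47901}{25} \approx 1916.0$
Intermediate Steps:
$Q = \frac{59}{25}$ ($Q = \left(-413\right) \left(- \frac{1}{175}\right) = \frac{59}{25} \approx 2.36$)
$G{\left(K \right)} = K \left(-18 + 6 K\right)$ ($G{\left(K \right)} = 6 \left(-3 + K\right) K = \left(-18 + 6 K\right) K = K \left(-18 + 6 K\right)$)
$G{\left(-16 \right)} + Q p{\left(13,3 \right)} = 6 \left(-16\right) \left(-3 - 16\right) + \frac{59 \cdot 13 \cdot 3}{25} = 6 \left(-16\right) \left(-19\right) + \frac{59}{25} \cdot 39 = 1824 + \frac{2301}{25} = \frac{47901}{25}$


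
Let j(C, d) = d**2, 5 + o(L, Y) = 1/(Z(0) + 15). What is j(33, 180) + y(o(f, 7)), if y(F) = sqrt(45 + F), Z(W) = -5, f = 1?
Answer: 32400 + sqrt(4010)/10 ≈ 32406.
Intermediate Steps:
o(L, Y) = -49/10 (o(L, Y) = -5 + 1/(-5 + 15) = -5 + 1/10 = -49/10)
j(33, 180) + y(o(f, 7)) = 180**2 + sqrt(45 - 49/10) = 32400 + sqrt(401/10) = 32400 + sqrt(4010)/10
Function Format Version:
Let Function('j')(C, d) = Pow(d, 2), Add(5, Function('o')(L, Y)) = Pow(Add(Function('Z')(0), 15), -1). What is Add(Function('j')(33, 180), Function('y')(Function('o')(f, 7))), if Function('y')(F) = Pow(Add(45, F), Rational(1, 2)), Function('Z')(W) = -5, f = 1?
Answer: Add(32400, Mul(Rational(1, 10), Pow(4010, Rational(1, 2)))) ≈ 32406.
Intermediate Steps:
Function('o')(L, Y) = Rational(-49, 10) (Function('o')(L, Y) = Add(-5, Pow(Add(-5, 15), -1)) = Add(-5, Pow(10, -1)) = Add(-5, Rational(1, 10)) = Rational(-49, 10))
Add(Function('j')(33, 180), Function('y')(Function('o')(f, 7))) = Add(Pow(180, 2), Pow(Add(45, Rational(-49, 10)), Rational(1, 2))) = Add(32400, Pow(Rational(401, 10), Rational(1, 2))) = Add(32400, Mul(Rational(1, 10), Pow(4010, Rational(1, 2))))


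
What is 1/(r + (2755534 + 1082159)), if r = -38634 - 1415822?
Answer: 1/2383237 ≈ 4.1960e-7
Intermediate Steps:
r = -1454456
1/(r + (2755534 + 1082159)) = 1/(-1454456 + (2755534 + 1082159)) = 1/(-1454456 + 3837693) = 1/2383237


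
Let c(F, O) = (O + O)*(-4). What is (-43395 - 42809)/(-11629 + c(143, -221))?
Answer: 86204/9861 ≈ 8.7419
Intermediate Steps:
c(F, O) = -8*O (c(F, O) = (2*O)*(-4) = -8*O)
(-43395 - 42809)/(-11629 + c(143, -221)) = (-43395 - 42809)/(-11629 - 8*(-221)) = -86204/(-11629 + 1768) = -86204/(-9861) = -86204*(-1/9861) = 86204/9861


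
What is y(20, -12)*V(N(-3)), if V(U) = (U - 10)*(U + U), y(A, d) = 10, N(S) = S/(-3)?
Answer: -180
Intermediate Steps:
N(S) = -S/3 (N(S) = S*(-1/3) = -S/3)
V(U) = 2*U*(-10 + U) (V(U) = (-10 + U)*(2*U) = 2*U*(-10 + U))
y(20, -12)*V(N(-3)) = 10*(2*(-1/3*(-3))*(-10 - 1/3*(-3))) = 10*(2*1*(-10 + 1)) = 10*(2*1*(-9)) = 10*(-18) = -180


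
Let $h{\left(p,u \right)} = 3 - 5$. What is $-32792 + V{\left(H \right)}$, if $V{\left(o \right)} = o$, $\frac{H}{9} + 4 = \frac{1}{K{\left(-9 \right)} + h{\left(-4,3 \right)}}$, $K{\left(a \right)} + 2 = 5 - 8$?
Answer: $- \frac{229805}{7} \approx -32829.0$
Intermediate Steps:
$K{\left(a \right)} = -5$ ($K{\left(a \right)} = -2 + \left(5 - 8\right) = -2 - 3 = -5$)
$h{\left(p,u \right)} = -2$ ($h{\left(p,u \right)} = 3 - 5 = -2$)
$H = - \frac{261}{7}$ ($H = -36 + \frac{9}{-5 - 2} = -36 + \frac{9}{-7} = -36 + 9 \left(- \frac{1}{7}\right) = -36 - \frac{9}{7} = - \frac{261}{7} \approx -37.286$)
$-32792 + V{\left(H \right)} = -32792 - \frac{261}{7} = - \frac{229805}{7}$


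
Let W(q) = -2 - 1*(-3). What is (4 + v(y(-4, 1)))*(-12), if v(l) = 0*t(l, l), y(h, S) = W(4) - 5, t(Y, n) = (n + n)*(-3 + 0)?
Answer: -48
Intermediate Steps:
t(Y, n) = -6*n (t(Y, n) = (2*n)*(-3) = -6*n)
W(q) = 1 (W(q) = -2 + 3 = 1)
y(h, S) = -4 (y(h, S) = 1 - 5 = -4)
v(l) = 0 (v(l) = 0*(-6*l) = 0)
(4 + v(y(-4, 1)))*(-12) = (4 + 0)*(-12) = 4*(-12) = -48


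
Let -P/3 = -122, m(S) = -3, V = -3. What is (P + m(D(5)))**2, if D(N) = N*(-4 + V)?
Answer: 131769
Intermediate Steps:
D(N) = -7*N (D(N) = N*(-4 - 3) = N*(-7) = -7*N)
P = 366 (P = -3*(-122) = 366)
(P + m(D(5)))**2 = (366 - 3)**2 = 363**2 = 131769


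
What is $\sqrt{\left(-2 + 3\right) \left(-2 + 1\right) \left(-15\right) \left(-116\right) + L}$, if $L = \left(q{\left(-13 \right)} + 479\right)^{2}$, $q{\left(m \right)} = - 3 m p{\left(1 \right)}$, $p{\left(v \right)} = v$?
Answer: $2 \sqrt{66646} \approx 516.32$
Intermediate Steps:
$q{\left(m \right)} = - 3 m$ ($q{\left(m \right)} = - 3 m 1 = - 3 m$)
$L = 268324$ ($L = \left(\left(-3\right) \left(-13\right) + 479\right)^{2} = \left(39 + 479\right)^{2} = 518^{2} = 268324$)
$\sqrt{\left(-2 + 3\right) \left(-2 + 1\right) \left(-15\right) \left(-116\right) + L} = \sqrt{\left(-2 + 3\right) \left(-2 + 1\right) \left(-15\right) \left(-116\right) + 268324} = \sqrt{1 \left(-1\right) \left(-15\right) \left(-116\right) + 268324} = \sqrt{\left(-1\right) \left(-15\right) \left(-116\right) + 268324} = \sqrt{15 \left(-116\right) + 268324} = \sqrt{-1740 + 268324} = \sqrt{266584} = 2 \sqrt{66646}$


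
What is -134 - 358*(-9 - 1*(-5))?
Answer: 1298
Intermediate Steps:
-134 - 358*(-9 - 1*(-5)) = -134 - 358*(-9 + 5) = -134 - 358*(-4) = -134 + 1432 = 1298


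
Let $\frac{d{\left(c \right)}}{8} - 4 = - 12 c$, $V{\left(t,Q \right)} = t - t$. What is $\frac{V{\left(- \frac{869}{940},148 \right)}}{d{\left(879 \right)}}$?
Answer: $0$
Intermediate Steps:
$V{\left(t,Q \right)} = 0$
$d{\left(c \right)} = 32 - 96 c$ ($d{\left(c \right)} = 32 + 8 \left(- 12 c\right) = 32 - 96 c$)
$\frac{V{\left(- \frac{869}{940},148 \right)}}{d{\left(879 \right)}} = \frac{0}{32 - 84384} = \frac{0}{-84352} = 0 \left(- \frac{1}{84352}\right) = 0$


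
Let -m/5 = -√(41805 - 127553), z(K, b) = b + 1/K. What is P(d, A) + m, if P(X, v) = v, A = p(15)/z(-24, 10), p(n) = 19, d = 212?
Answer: 456/239 + 10*I*√21437 ≈ 1.9079 + 1464.1*I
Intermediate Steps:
A = 456/239 (A = 19/(10 + 1/(-24)) = 19/(10 - 1/24) = 19/(239/24) = 19*(24/239) = 456/239 ≈ 1.9079)
m = 10*I*√21437 (m = -(-5)*√(41805 - 127553) = -(-5)*√(-85748) = -(-5)*2*I*√21437 = -(-10)*I*√21437 = 10*I*√21437 ≈ 1464.1*I)
P(d, A) + m = 456/239 + 10*I*√21437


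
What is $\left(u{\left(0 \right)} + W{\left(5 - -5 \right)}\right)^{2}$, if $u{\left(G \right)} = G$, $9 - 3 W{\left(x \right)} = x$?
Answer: $\frac{1}{9} \approx 0.11111$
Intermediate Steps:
$W{\left(x \right)} = 3 - \frac{x}{3}$
$\left(u{\left(0 \right)} + W{\left(5 - -5 \right)}\right)^{2} = \left(0 + \left(3 - \frac{5 - -5}{3}\right)\right)^{2} = \left(0 + \left(3 - \frac{5 + 5}{3}\right)\right)^{2} = \left(0 + \left(3 - \frac{10}{3}\right)\right)^{2} = \left(0 - \frac{1}{3}\right)^{2} = \left(- \frac{1}{3}\right)^{2} = \frac{1}{9}$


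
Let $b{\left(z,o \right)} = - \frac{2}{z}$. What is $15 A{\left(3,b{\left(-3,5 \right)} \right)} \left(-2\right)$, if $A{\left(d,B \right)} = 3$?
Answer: $-90$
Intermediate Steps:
$15 A{\left(3,b{\left(-3,5 \right)} \right)} \left(-2\right) = 15 \cdot 3 \left(-2\right) = 45 \left(-2\right) = -90$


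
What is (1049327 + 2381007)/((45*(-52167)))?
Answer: -3430334/2347515 ≈ -1.4613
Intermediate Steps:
(1049327 + 2381007)/((45*(-52167))) = 3430334/(-2347515) = 3430334*(-1/2347515) = -3430334/2347515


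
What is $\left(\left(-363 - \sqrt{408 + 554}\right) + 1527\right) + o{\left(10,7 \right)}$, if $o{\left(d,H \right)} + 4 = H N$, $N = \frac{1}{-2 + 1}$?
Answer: $1153 - \sqrt{962} \approx 1122.0$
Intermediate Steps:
$N = -1$ ($N = \frac{1}{-1} = -1$)
$o{\left(d,H \right)} = -4 - H$ ($o{\left(d,H \right)} = -4 + H \left(-1\right) = -4 - H$)
$\left(\left(-363 - \sqrt{408 + 554}\right) + 1527\right) + o{\left(10,7 \right)} = \left(\left(-363 - \sqrt{408 + 554}\right) + 1527\right) - 11 = \left(\left(-363 - \sqrt{962}\right) + 1527\right) - 11 = \left(1164 - \sqrt{962}\right) - 11 = 1153 - \sqrt{962}$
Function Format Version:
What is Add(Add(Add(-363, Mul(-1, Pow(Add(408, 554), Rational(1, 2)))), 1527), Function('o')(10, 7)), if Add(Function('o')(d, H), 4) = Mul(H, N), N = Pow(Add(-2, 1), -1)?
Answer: Add(1153, Mul(-1, Pow(962, Rational(1, 2)))) ≈ 1122.0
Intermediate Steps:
N = -1 (N = Pow(-1, -1) = -1)
Function('o')(d, H) = Add(-4, Mul(-1, H)) (Function('o')(d, H) = Add(-4, Mul(H, -1)) = Add(-4, Mul(-1, H)))
Add(Add(Add(-363, Mul(-1, Pow(Add(408, 554), Rational(1, 2)))), 1527), Function('o')(10, 7)) = Add(Add(Add(-363, Mul(-1, Pow(Add(408, 554), Rational(1, 2)))), 1527), Add(-4, Mul(-1, 7))) = Add(Add(Add(-363, Mul(-1, Pow(962, Rational(1, 2)))), 1527), Add(-4, -7)) = Add(Add(1164, Mul(-1, Pow(962, Rational(1, 2)))), -11) = Add(1153, Mul(-1, Pow(962, Rational(1, 2))))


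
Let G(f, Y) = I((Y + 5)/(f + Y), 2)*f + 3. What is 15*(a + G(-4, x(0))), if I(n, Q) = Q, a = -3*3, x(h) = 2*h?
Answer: -210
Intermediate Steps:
a = -9
G(f, Y) = 3 + 2*f (G(f, Y) = 2*f + 3 = 3 + 2*f)
15*(a + G(-4, x(0))) = 15*(-9 + (3 + 2*(-4))) = 15*(-9 + (3 - 8)) = 15*(-9 - 5) = 15*(-14) = -210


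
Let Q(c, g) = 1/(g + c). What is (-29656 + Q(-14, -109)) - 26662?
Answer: -6927115/123 ≈ -56318.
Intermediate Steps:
Q(c, g) = 1/(c + g)
(-29656 + Q(-14, -109)) - 26662 = (-29656 + 1/(-14 - 109)) - 26662 = (-29656 + 1/(-123)) - 26662 = (-29656 - 1/123) - 26662 = -3647689/123 - 26662 = -6927115/123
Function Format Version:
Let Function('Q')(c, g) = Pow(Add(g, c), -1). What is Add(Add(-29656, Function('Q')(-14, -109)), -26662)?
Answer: Rational(-6927115, 123) ≈ -56318.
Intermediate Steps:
Function('Q')(c, g) = Pow(Add(c, g), -1)
Add(Add(-29656, Function('Q')(-14, -109)), -26662) = Add(Add(-29656, Pow(Add(-14, -109), -1)), -26662) = Add(Add(-29656, Pow(-123, -1)), -26662) = Add(Add(-29656, Rational(-1, 123)), -26662) = Add(Rational(-3647689, 123), -26662) = Rational(-6927115, 123)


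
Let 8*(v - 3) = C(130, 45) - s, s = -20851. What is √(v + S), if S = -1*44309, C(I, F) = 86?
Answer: I*√667022/4 ≈ 204.18*I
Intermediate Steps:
v = 20961/8 (v = 3 + (86 - 1*(-20851))/8 = 3 + (86 + 20851)/8 = 3 + (⅛)*20937 = 3 + 20937/8 = 20961/8 ≈ 2620.1)
S = -44309
√(v + S) = √(20961/8 - 44309) = √(-333511/8) = I*√667022/4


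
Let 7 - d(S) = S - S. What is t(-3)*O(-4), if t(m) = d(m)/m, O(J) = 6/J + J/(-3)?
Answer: 7/18 ≈ 0.38889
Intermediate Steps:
O(J) = 6/J - J/3 (O(J) = 6/J + J*(-1/3) = 6/J - J/3)
d(S) = 7 (d(S) = 7 - (S - S) = 7 - 1*0 = 7 + 0 = 7)
t(m) = 7/m
t(-3)*O(-4) = (7/(-3))*(6/(-4) - 1/3*(-4)) = (7*(-1/3))*(6*(-1/4) + 4/3) = -7*(-3/2 + 4/3)/3 = -7/3*(-1/6) = 7/18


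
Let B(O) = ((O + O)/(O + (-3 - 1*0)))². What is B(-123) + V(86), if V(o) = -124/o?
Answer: 44941/18963 ≈ 2.3699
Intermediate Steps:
B(O) = 4*O²/(-3 + O)² (B(O) = ((2*O)/(O + (-3 + 0)))² = ((2*O)/(O - 3))² = ((2*O)/(-3 + O))² = (2*O/(-3 + O))² = 4*O²/(-3 + O)²)
B(-123) + V(86) = 4*(-123)²/(-3 - 123)² - 124/86 = 4*15129/(-126)² - 124*1/86 = 4*15129*(1/15876) - 62/43 = 1681/441 - 62/43 = 44941/18963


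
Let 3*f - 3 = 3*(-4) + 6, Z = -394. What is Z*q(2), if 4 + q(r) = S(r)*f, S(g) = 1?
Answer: 1970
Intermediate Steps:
f = -1 (f = 1 + (3*(-4) + 6)/3 = 1 + (-12 + 6)/3 = 1 + (1/3)*(-6) = 1 - 2 = -1)
q(r) = -5 (q(r) = -4 + 1*(-1) = -4 - 1 = -5)
Z*q(2) = -394*(-5) = 1970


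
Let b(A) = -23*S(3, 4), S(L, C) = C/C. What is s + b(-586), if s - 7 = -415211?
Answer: -415227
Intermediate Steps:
s = -415204 (s = 7 - 415211 = -415204)
S(L, C) = 1
b(A) = -23 (b(A) = -23*1 = -23)
s + b(-586) = -415204 - 23 = -415227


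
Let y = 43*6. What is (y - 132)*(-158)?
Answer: -19908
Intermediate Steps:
y = 258
(y - 132)*(-158) = (258 - 132)*(-158) = 126*(-158) = -19908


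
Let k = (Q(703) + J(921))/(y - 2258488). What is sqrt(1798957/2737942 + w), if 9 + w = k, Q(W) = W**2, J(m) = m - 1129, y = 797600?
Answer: I*sqrt(8680351443719164922359790)/999956653124 ≈ 2.9464*I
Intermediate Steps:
J(m) = -1129 + m
k = -494001/1460888 (k = (703**2 + (-1129 + 921))/(797600 - 2258488) = (494209 - 208)/(-1460888) = 494001*(-1/1460888) = -494001/1460888 ≈ -0.33815)
w = -13641993/1460888 (w = -9 - 494001/1460888 = -13641993/1460888 ≈ -9.3382)
sqrt(1798957/2737942 + w) = sqrt(1798957/2737942 - 13641993/1460888) = sqrt(-17361455452295/1999913306248) = I*sqrt(8680351443719164922359790)/999956653124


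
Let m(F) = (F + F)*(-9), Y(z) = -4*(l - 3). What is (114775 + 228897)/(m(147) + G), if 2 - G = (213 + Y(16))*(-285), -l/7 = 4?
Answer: 49096/13343 ≈ 3.6795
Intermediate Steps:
l = -28 (l = -7*4 = -28)
Y(z) = 124 (Y(z) = -4*(-28 - 3) = -4*(-31) = 124)
G = 96047 (G = 2 - (213 + 124)*(-285) = 2 - 337*(-285) = 2 - 1*(-96045) = 2 + 96045 = 96047)
m(F) = -18*F (m(F) = (2*F)*(-9) = -18*F)
(114775 + 228897)/(m(147) + G) = (114775 + 228897)/(-18*147 + 96047) = 343672/(-2646 + 96047) = 343672/93401 = 343672*(1/93401) = 49096/13343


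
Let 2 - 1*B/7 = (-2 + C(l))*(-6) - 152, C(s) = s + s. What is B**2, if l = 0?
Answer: 988036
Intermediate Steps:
C(s) = 2*s
B = 994 (B = 14 - 7*((-2 + 2*0)*(-6) - 152) = 14 - 7*((-2 + 0)*(-6) - 152) = 14 - 7*(-2*(-6) - 152) = 14 - 7*(12 - 152) = 14 - 7*(-140) = 14 + 980 = 994)
B**2 = 994**2 = 988036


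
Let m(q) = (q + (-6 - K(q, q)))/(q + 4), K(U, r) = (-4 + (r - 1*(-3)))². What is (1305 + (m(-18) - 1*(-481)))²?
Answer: 13155129/4 ≈ 3.2888e+6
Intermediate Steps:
K(U, r) = (-1 + r)² (K(U, r) = (-4 + (r + 3))² = (-4 + (3 + r))² = (-1 + r)²)
m(q) = (-6 + q - (-1 + q)²)/(4 + q) (m(q) = (q + (-6 - (-1 + q)²))/(q + 4) = (-6 + q - (-1 + q)²)/(4 + q))
(1305 + (m(-18) - 1*(-481)))² = (1305 + ((-6 - 18 - (-1 - 18)²)/(4 - 18) - 1*(-481)))² = (1305 + ((-6 - 18 - 1*(-19)²)/(-14) + 481))² = (1305 + (-(-6 - 18 - 1*361)/14 + 481))² = (1305 + (-(-6 - 18 - 361)/14 + 481))² = (1305 + (-1/14*(-385) + 481))² = (1305 + (55/2 + 481))² = (1305 + 1017/2)² = (3627/2)² = 13155129/4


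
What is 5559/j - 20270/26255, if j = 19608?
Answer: -16766841/34320536 ≈ -0.48854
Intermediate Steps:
5559/j - 20270/26255 = 5559/19608 - 20270/26255 = 5559*(1/19608) - 20270*1/26255 = 1853/6536 - 4054/5251 = -16766841/34320536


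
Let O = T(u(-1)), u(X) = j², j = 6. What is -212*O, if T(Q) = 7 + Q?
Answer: -9116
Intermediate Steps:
u(X) = 36 (u(X) = 6² = 36)
O = 43 (O = 7 + 36 = 43)
-212*O = -212*43 = -9116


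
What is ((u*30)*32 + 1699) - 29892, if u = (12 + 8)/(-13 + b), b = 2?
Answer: -329323/11 ≈ -29938.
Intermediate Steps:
u = -20/11 (u = (12 + 8)/(-13 + 2) = 20/(-11) = 20*(-1/11) = -20/11 ≈ -1.8182)
((u*30)*32 + 1699) - 29892 = (-20/11*30*32 + 1699) - 29892 = (-600/11*32 + 1699) - 29892 = (-19200/11 + 1699) - 29892 = -511/11 - 29892 = -329323/11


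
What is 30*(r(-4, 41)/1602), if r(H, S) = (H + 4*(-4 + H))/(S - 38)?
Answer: -20/89 ≈ -0.22472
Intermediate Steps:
r(H, S) = (-16 + 5*H)/(-38 + S) (r(H, S) = (H + (-16 + 4*H))/(-38 + S) = (-16 + 5*H)/(-38 + S))
30*(r(-4, 41)/1602) = 30*(((-16 + 5*(-4))/(-38 + 41))/1602) = 30*(((-16 - 20)/3)*(1/1602)) = 30*(((1/3)*(-36))*(1/1602)) = 30*(-12*1/1602) = 30*(-2/267) = -20/89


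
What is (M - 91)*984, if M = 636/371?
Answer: -615000/7 ≈ -87857.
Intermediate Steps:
M = 12/7 (M = 636*(1/371) = 12/7 ≈ 1.7143)
(M - 91)*984 = (12/7 - 91)*984 = -625/7*984 = -615000/7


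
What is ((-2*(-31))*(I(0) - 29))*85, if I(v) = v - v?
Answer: -152830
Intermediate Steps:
I(v) = 0
((-2*(-31))*(I(0) - 29))*85 = ((-2*(-31))*(0 - 29))*85 = (62*(-29))*85 = -1798*85 = -152830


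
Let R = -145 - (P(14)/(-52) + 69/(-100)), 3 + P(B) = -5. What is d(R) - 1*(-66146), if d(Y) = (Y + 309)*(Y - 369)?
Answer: -30990149191/1690000 ≈ -18337.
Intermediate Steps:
P(B) = -8 (P(B) = -3 - 5 = -8)
R = -187803/1300 (R = -145 - (-8/(-52) + 69/(-100)) = -145 - (-8*(-1/52) + 69*(-1/100)) = -145 - (2/13 - 69/100) = -145 - 1*(-697/1300) = -145 + 697/1300 = -187803/1300 ≈ -144.46)
d(Y) = (-369 + Y)*(309 + Y) (d(Y) = (309 + Y)*(-369 + Y) = (-369 + Y)*(309 + Y))
d(R) - 1*(-66146) = (-114021 + (-187803/1300)² - 60*(-187803/1300)) - 1*(-66146) = (-114021 + 35269966809/1690000 + 563409/65) + 66146 = -142776889191/1690000 + 66146 = -30990149191/1690000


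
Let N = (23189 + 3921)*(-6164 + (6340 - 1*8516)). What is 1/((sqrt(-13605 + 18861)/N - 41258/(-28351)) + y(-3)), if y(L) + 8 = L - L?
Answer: -3734977420589760050250000/24444466170167835836618327 + 15144365626681450*sqrt(146)/24444466170167835836618327 ≈ -0.15279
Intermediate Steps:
y(L) = -8 (y(L) = -8 + (L - L) = -8 + 0 = -8)
N = -226097400 (N = 27110*(-6164 + (6340 - 8516)) = 27110*(-6164 - 2176) = 27110*(-8340) = -226097400)
1/((sqrt(-13605 + 18861)/N - 41258/(-28351)) + y(-3)) = 1/((sqrt(-13605 + 18861)/(-226097400) - 41258/(-28351)) - 8) = 1/((sqrt(5256)*(-1/226097400) - 41258*(-1/28351)) - 8) = 1/(((6*sqrt(146))*(-1/226097400) + 41258/28351) - 8) = 1/((-sqrt(146)/37682900 + 41258/28351) - 8) = 1/((41258/28351 - sqrt(146)/37682900) - 8) = 1/(-185550/28351 - sqrt(146)/37682900)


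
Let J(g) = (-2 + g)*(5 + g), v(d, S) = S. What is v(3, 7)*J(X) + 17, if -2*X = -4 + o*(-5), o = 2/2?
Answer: 733/4 ≈ 183.25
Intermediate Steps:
o = 1 (o = 2*(1/2) = 1)
X = 9/2 (X = -(-4 + 1*(-5))/2 = -(-4 - 5)/2 = -1/2*(-9) = 9/2 ≈ 4.5000)
v(3, 7)*J(X) + 17 = 7*(-10 + (9/2)**2 + 3*(9/2)) + 17 = 7*(-10 + 81/4 + 27/2) + 17 = 7*(95/4) + 17 = 665/4 + 17 = 733/4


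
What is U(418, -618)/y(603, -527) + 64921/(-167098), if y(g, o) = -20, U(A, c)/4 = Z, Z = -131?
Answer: 21565233/835490 ≈ 25.811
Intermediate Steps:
U(A, c) = -524 (U(A, c) = 4*(-131) = -524)
U(418, -618)/y(603, -527) + 64921/(-167098) = -524/(-20) + 64921/(-167098) = -524*(-1/20) + 64921*(-1/167098) = 131/5 - 64921/167098 = 21565233/835490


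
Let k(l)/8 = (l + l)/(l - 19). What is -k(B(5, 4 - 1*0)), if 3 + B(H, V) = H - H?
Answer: -24/11 ≈ -2.1818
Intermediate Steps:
B(H, V) = -3 (B(H, V) = -3 + (H - H) = -3 + 0 = -3)
k(l) = 16*l/(-19 + l) (k(l) = 8*((l + l)/(l - 19)) = 8*((2*l)/(-19 + l)) = 8*(2*l/(-19 + l)) = 16*l/(-19 + l))
-k(B(5, 4 - 1*0)) = -16*(-3)/(-19 - 3) = -16*(-3)/(-22) = -16*(-3)*(-1)/22 = -1*24/11 = -24/11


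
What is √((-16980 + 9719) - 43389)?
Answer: 5*I*√2026 ≈ 225.06*I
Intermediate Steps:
√((-16980 + 9719) - 43389) = √(-7261 - 43389) = √(-50650) = 5*I*√2026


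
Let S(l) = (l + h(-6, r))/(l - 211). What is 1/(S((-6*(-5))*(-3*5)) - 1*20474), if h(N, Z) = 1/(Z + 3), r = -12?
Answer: -5949/121795775 ≈ -4.8844e-5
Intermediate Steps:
h(N, Z) = 1/(3 + Z)
S(l) = (-⅑ + l)/(-211 + l) (S(l) = (l + 1/(3 - 12))/(l - 211) = (l + 1/(-9))/(-211 + l) = (l - ⅑)/(-211 + l) = (-⅑ + l)/(-211 + l))
1/(S((-6*(-5))*(-3*5)) - 1*20474) = 1/((-⅑ + (-6*(-5))*(-3*5))/(-211 + (-6*(-5))*(-3*5)) - 1*20474) = 1/((-⅑ + 30*(-15))/(-211 + 30*(-15)) - 20474) = 1/((-⅑ - 450)/(-211 - 450) - 20474) = 1/(-4051/9/(-661) - 20474) = 1/(-1/661*(-4051/9) - 20474) = 1/(4051/5949 - 20474) = 1/(-121795775/5949) = -5949/121795775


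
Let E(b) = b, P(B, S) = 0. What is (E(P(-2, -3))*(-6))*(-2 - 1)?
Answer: 0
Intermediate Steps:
(E(P(-2, -3))*(-6))*(-2 - 1) = (0*(-6))*(-2 - 1) = 0*(-3) = 0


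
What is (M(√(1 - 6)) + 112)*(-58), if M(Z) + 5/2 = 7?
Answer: -6757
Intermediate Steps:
M(Z) = 9/2 (M(Z) = -5/2 + 7 = 9/2)
(M(√(1 - 6)) + 112)*(-58) = (9/2 + 112)*(-58) = (233/2)*(-58) = -6757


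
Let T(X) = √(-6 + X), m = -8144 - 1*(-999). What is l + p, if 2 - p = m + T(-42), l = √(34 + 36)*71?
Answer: 7147 + 71*√70 - 4*I*√3 ≈ 7741.0 - 6.9282*I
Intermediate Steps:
m = -7145 (m = -8144 + 999 = -7145)
l = 71*√70 (l = √70*71 = 71*√70 ≈ 594.03)
p = 7147 - 4*I*√3 (p = 2 - (-7145 + √(-6 - 42)) = 2 - (-7145 + √(-48)) = 2 - (-7145 + 4*I*√3) = 2 + (7145 - 4*I*√3) = 7147 - 4*I*√3 ≈ 7147.0 - 6.9282*I)
l + p = 71*√70 + (7147 - 4*I*√3) = 7147 + 71*√70 - 4*I*√3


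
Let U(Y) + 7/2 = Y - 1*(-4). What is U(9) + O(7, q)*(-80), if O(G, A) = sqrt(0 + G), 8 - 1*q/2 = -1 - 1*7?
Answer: 19/2 - 80*sqrt(7) ≈ -202.16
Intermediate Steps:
q = 32 (q = 16 - 2*(-1 - 1*7) = 16 - 2*(-1 - 7) = 16 - 2*(-8) = 16 + 16 = 32)
U(Y) = 1/2 + Y (U(Y) = -7/2 + (Y - 1*(-4)) = -7/2 + (Y + 4) = -7/2 + (4 + Y) = 1/2 + Y)
O(G, A) = sqrt(G)
U(9) + O(7, q)*(-80) = (1/2 + 9) + sqrt(7)*(-80) = 19/2 - 80*sqrt(7)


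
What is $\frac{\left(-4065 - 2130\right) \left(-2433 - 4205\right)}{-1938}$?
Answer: $- \frac{6853735}{323} \approx -21219.0$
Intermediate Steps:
$\frac{\left(-4065 - 2130\right) \left(-2433 - 4205\right)}{-1938} = \left(-6195\right) \left(-6638\right) \left(- \frac{1}{1938}\right) = 41122410 \left(- \frac{1}{1938}\right) = - \frac{6853735}{323}$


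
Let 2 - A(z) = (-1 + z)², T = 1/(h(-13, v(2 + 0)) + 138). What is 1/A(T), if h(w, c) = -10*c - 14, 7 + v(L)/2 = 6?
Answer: 20736/21023 ≈ 0.98635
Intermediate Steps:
v(L) = -2 (v(L) = -14 + 2*6 = -14 + 12 = -2)
h(w, c) = -14 - 10*c
T = 1/144 (T = 1/((-14 - 10*(-2)) + 138) = 1/((-14 + 20) + 138) = 1/(6 + 138) = 1/144 ≈ 0.0069444)
A(z) = 2 - (-1 + z)²
1/A(T) = 1/(2 - (-1 + 1/144)²) = 1/(2 - (-143/144)²) = 1/(2 - 1*20449/20736) = 1/(2 - 20449/20736) = 1/(21023/20736) = 20736/21023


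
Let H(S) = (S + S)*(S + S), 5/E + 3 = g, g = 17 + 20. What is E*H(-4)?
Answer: 160/17 ≈ 9.4118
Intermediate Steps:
g = 37
E = 5/34 (E = 5/(-3 + 37) = 5/34 ≈ 0.14706)
H(S) = 4*S**2 (H(S) = (2*S)*(2*S) = 4*S**2)
E*H(-4) = 5*(4*(-4)**2)/34 = 5*(4*16)/34 = (5/34)*64 = 160/17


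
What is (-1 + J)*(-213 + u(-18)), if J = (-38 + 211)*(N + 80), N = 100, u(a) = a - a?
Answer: -6632607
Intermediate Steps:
u(a) = 0
J = 31140 (J = (-38 + 211)*(100 + 80) = 173*180 = 31140)
(-1 + J)*(-213 + u(-18)) = (-1 + 31140)*(-213 + 0) = 31139*(-213) = -6632607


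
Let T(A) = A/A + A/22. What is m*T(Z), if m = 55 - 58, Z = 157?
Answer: -537/22 ≈ -24.409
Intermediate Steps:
T(A) = 1 + A/22 (T(A) = 1 + A*(1/22) = 1 + A/22)
m = -3
m*T(Z) = -3*(1 + (1/22)*157) = -3*(1 + 157/22) = -3*179/22 = -537/22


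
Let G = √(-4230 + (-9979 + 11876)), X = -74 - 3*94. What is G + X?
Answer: -356 + I*√2333 ≈ -356.0 + 48.301*I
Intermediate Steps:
X = -356 (X = -74 - 282 = -356)
G = I*√2333 (G = √(-4230 + 1897) = √(-2333) = I*√2333 ≈ 48.301*I)
G + X = I*√2333 - 356 = -356 + I*√2333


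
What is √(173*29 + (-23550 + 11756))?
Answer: 3*I*√753 ≈ 82.323*I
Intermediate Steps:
√(173*29 + (-23550 + 11756)) = √(5017 - 11794) = √(-6777) = 3*I*√753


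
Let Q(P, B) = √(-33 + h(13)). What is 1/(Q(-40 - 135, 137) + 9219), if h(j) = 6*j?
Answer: 3073/28329972 - √5/28329972 ≈ 0.00010839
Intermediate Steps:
Q(P, B) = 3*√5 (Q(P, B) = √(-33 + 6*13) = √(-33 + 78) = √45 = 3*√5)
1/(Q(-40 - 135, 137) + 9219) = 1/(3*√5 + 9219) = 1/(9219 + 3*√5)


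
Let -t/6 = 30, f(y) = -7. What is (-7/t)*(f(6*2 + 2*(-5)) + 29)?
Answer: 77/90 ≈ 0.85556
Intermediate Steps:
t = -180 (t = -6*30 = -180)
(-7/t)*(f(6*2 + 2*(-5)) + 29) = (-7/(-180))*(-7 + 29) = -7*(-1/180)*22 = (7/180)*22 = 77/90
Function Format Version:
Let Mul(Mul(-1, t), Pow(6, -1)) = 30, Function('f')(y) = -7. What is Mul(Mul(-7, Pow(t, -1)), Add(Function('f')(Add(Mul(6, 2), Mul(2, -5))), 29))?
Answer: Rational(77, 90) ≈ 0.85556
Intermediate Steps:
t = -180 (t = Mul(-6, 30) = -180)
Mul(Mul(-7, Pow(t, -1)), Add(Function('f')(Add(Mul(6, 2), Mul(2, -5))), 29)) = Mul(Mul(-7, Pow(-180, -1)), Add(-7, 29)) = Mul(Mul(-7, Rational(-1, 180)), 22) = Mul(Rational(7, 180), 22) = Rational(77, 90)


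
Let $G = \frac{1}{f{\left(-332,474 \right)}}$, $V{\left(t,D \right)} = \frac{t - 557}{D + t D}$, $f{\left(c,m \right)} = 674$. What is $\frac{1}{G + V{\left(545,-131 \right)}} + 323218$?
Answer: $\frac{4296814396}{13269} \approx 3.2382 \cdot 10^{5}$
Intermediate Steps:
$V{\left(t,D \right)} = \frac{-557 + t}{D + D t}$
$G = \frac{1}{674} \approx 0.0014837$
$\frac{1}{G + V{\left(545,-131 \right)}} + 323218 = \frac{1}{\frac{1}{674} + \frac{-557 + 545}{\left(-131\right) \left(1 + 545\right)}} + 323218 = \frac{1}{\frac{1}{674} - \frac{1}{131} \cdot \frac{1}{546} \left(-12\right)} + 323218 = \frac{1}{\frac{1}{674} - \frac{1}{71526} \left(-12\right)} + 323218 = \frac{1}{\frac{1}{674} + \frac{2}{11921}} + 323218 = \frac{1}{\frac{13269}{8034754}} + 323218 = \frac{8034754}{13269} + 323218 = \frac{4296814396}{13269}$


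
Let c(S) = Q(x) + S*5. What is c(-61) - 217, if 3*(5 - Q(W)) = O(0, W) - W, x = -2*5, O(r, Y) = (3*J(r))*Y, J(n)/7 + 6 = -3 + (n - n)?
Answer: -3451/3 ≈ -1150.3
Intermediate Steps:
J(n) = -63 (J(n) = -42 + 7*(-3 + (n - n)) = -42 + 7*(-3 + 0) = -42 + 7*(-3) = -42 - 21 = -63)
O(r, Y) = -189*Y (O(r, Y) = (3*(-63))*Y = -189*Y)
x = -10
Q(W) = 5 + 190*W/3 (Q(W) = 5 - (-189*W - W)/3 = 5 - (-190)*W/3 = 5 + 190*W/3)
c(S) = -1885/3 + 5*S (c(S) = (5 + (190/3)*(-10)) + S*5 = (5 - 1900/3) + 5*S = -1885/3 + 5*S)
c(-61) - 217 = (-1885/3 + 5*(-61)) - 217 = (-1885/3 - 305) - 217 = -2800/3 - 217 = -3451/3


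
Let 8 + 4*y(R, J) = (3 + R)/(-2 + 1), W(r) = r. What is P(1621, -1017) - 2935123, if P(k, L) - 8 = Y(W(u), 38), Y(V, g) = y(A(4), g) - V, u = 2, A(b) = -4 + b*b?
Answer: -11740491/4 ≈ -2.9351e+6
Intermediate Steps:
A(b) = -4 + b**2
y(R, J) = -11/4 - R/4 (y(R, J) = -2 + ((3 + R)/(-2 + 1))/4 = -2 + ((3 + R)/(-1))/4 = -2 + ((3 + R)*(-1))/4 = -2 + (-3 - R)/4 = -2 + (-3/4 - R/4) = -11/4 - R/4)
Y(V, g) = -23/4 - V (Y(V, g) = (-11/4 - (-4 + 4**2)/4) - V = (-11/4 - (-4 + 16)/4) - V = (-11/4 - 1/4*12) - V = (-11/4 - 3) - V = -23/4 - V)
P(k, L) = 1/4 (P(k, L) = 8 + (-23/4 - 1*2) = 8 + (-23/4 - 2) = 8 - 31/4 = 1/4)
P(1621, -1017) - 2935123 = 1/4 - 2935123 = -11740491/4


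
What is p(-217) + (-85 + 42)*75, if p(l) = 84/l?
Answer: -99987/31 ≈ -3225.4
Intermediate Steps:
p(-217) + (-85 + 42)*75 = 84/(-217) + (-85 + 42)*75 = 84*(-1/217) - 43*75 = -12/31 - 3225 = -99987/31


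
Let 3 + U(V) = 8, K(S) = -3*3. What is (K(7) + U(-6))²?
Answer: 16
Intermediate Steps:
K(S) = -9
U(V) = 5 (U(V) = -3 + 8 = 5)
(K(7) + U(-6))² = (-9 + 5)² = (-4)² = 16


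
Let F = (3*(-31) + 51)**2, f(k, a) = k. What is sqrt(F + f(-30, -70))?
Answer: 17*sqrt(6) ≈ 41.641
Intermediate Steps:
F = 1764 (F = (-93 + 51)**2 = (-42)**2 = 1764)
sqrt(F + f(-30, -70)) = sqrt(1764 - 30) = sqrt(1734) = 17*sqrt(6)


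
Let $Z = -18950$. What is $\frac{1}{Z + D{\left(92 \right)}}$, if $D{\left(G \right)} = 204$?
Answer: $- \frac{1}{18746} \approx -5.3345 \cdot 10^{-5}$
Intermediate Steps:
$\frac{1}{Z + D{\left(92 \right)}} = \frac{1}{-18950 + 204} = \frac{1}{-18746} = - \frac{1}{18746}$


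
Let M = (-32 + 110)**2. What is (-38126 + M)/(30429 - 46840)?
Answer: 32042/16411 ≈ 1.9525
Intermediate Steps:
M = 6084 (M = 78**2 = 6084)
(-38126 + M)/(30429 - 46840) = (-38126 + 6084)/(30429 - 46840) = -32042/(-16411) = -32042*(-1/16411) = 32042/16411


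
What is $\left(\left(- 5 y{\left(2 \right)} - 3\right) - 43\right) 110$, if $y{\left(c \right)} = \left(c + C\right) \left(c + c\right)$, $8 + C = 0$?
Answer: $8140$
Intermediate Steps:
$C = -8$ ($C = -8 + 0 = -8$)
$y{\left(c \right)} = 2 c \left(-8 + c\right)$ ($y{\left(c \right)} = \left(c - 8\right) \left(c + c\right) = \left(-8 + c\right) 2 c = 2 c \left(-8 + c\right)$)
$\left(\left(- 5 y{\left(2 \right)} - 3\right) - 43\right) 110 = \left(\left(- 5 \cdot 2 \cdot 2 \left(-8 + 2\right) - 3\right) - 43\right) 110 = \left(\left(- 5 \cdot 2 \cdot 2 \left(-6\right) - 3\right) - 43\right) 110 = \left(\left(\left(-5\right) \left(-24\right) - 3\right) - 43\right) 110 = \left(\left(120 - 3\right) - 43\right) 110 = \left(117 - 43\right) 110 = 74 \cdot 110 = 8140$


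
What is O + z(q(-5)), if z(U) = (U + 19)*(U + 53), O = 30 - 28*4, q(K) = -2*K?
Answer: 1745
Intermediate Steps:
O = -82 (O = 30 - 112 = -82)
z(U) = (19 + U)*(53 + U)
O + z(q(-5)) = -82 + (1007 + (-2*(-5))² + 72*(-2*(-5))) = -82 + (1007 + 10² + 72*10) = -82 + (1007 + 100 + 720) = -82 + 1827 = 1745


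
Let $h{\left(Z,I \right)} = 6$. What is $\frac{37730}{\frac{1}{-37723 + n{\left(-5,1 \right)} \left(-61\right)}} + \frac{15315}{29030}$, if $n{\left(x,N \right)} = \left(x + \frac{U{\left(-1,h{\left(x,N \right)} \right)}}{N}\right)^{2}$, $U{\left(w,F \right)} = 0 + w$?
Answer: $- \frac{8744671306157}{5806} \approx -1.5061 \cdot 10^{9}$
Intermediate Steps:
$U{\left(w,F \right)} = w$
$n{\left(x,N \right)} = \left(x - \frac{1}{N}\right)^{2}$
$\frac{37730}{\frac{1}{-37723 + n{\left(-5,1 \right)} \left(-61\right)}} + \frac{15315}{29030} = \frac{37730}{\frac{1}{-37723 + 1^{-2} \left(-1 + 1 \left(-5\right)\right)^{2} \left(-61\right)}} + \frac{15315}{29030} = \frac{37730}{\frac{1}{-37723 + 1 \left(-1 - 5\right)^{2} \left(-61\right)}} + 15315 \cdot \frac{1}{29030} = \frac{37730}{\frac{1}{-37723 + 1 \left(-6\right)^{2} \left(-61\right)}} + \frac{3063}{5806} = \frac{37730}{\frac{1}{-37723 + 1 \cdot 36 \left(-61\right)}} + \frac{3063}{5806} = \frac{37730}{\frac{1}{-37723 + 36 \left(-61\right)}} + \frac{3063}{5806} = \frac{37730}{\frac{1}{-37723 - 2196}} + \frac{3063}{5806} = \frac{37730}{\frac{1}{-39919}} + \frac{3063}{5806} = \frac{37730}{- \frac{1}{39919}} + \frac{3063}{5806} = 37730 \left(-39919\right) + \frac{3063}{5806} = -1506143870 + \frac{3063}{5806} = - \frac{8744671306157}{5806}$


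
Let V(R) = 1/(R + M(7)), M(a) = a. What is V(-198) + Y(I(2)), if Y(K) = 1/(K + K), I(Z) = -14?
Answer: -219/5348 ≈ -0.040950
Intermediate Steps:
Y(K) = 1/(2*K)
V(R) = 1/(7 + R) (V(R) = 1/(R + 7) = 1/(7 + R))
V(-198) + Y(I(2)) = 1/(7 - 198) + (½)/(-14) = 1/(-191) + (½)*(-1/14) = -1/191 - 1/28 = -219/5348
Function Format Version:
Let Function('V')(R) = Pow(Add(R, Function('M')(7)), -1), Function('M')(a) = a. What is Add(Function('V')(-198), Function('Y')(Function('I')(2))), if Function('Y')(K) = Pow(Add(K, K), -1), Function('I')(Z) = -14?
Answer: Rational(-219, 5348) ≈ -0.040950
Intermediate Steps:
Function('Y')(K) = Mul(Rational(1, 2), Pow(K, -1)) (Function('Y')(K) = Pow(Mul(2, K), -1) = Mul(Rational(1, 2), Pow(K, -1)))
Function('V')(R) = Pow(Add(7, R), -1) (Function('V')(R) = Pow(Add(R, 7), -1) = Pow(Add(7, R), -1))
Add(Function('V')(-198), Function('Y')(Function('I')(2))) = Add(Pow(Add(7, -198), -1), Mul(Rational(1, 2), Pow(-14, -1))) = Add(Pow(-191, -1), Mul(Rational(1, 2), Rational(-1, 14))) = Add(Rational(-1, 191), Rational(-1, 28)) = Rational(-219, 5348)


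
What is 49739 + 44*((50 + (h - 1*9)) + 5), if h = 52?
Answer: 54051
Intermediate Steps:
49739 + 44*((50 + (h - 1*9)) + 5) = 49739 + 44*((50 + (52 - 1*9)) + 5) = 49739 + 44*((50 + (52 - 9)) + 5) = 49739 + 44*((50 + 43) + 5) = 49739 + 44*(93 + 5) = 49739 + 44*98 = 49739 + 4312 = 54051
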